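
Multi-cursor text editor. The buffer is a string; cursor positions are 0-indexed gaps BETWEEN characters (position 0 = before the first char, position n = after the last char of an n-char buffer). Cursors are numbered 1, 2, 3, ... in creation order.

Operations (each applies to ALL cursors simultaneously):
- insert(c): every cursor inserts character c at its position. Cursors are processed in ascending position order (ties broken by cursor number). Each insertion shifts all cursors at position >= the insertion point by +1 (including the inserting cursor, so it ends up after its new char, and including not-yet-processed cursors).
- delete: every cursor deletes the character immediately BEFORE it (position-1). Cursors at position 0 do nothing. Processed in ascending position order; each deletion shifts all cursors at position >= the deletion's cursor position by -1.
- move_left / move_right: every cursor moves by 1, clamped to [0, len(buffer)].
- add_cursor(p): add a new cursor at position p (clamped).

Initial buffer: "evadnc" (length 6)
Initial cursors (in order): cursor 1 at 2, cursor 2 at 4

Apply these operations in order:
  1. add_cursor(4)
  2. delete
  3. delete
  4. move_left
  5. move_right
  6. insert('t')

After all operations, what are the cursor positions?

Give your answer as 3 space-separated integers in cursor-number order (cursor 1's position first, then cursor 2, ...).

After op 1 (add_cursor(4)): buffer="evadnc" (len 6), cursors c1@2 c2@4 c3@4, authorship ......
After op 2 (delete): buffer="enc" (len 3), cursors c1@1 c2@1 c3@1, authorship ...
After op 3 (delete): buffer="nc" (len 2), cursors c1@0 c2@0 c3@0, authorship ..
After op 4 (move_left): buffer="nc" (len 2), cursors c1@0 c2@0 c3@0, authorship ..
After op 5 (move_right): buffer="nc" (len 2), cursors c1@1 c2@1 c3@1, authorship ..
After op 6 (insert('t')): buffer="ntttc" (len 5), cursors c1@4 c2@4 c3@4, authorship .123.

Answer: 4 4 4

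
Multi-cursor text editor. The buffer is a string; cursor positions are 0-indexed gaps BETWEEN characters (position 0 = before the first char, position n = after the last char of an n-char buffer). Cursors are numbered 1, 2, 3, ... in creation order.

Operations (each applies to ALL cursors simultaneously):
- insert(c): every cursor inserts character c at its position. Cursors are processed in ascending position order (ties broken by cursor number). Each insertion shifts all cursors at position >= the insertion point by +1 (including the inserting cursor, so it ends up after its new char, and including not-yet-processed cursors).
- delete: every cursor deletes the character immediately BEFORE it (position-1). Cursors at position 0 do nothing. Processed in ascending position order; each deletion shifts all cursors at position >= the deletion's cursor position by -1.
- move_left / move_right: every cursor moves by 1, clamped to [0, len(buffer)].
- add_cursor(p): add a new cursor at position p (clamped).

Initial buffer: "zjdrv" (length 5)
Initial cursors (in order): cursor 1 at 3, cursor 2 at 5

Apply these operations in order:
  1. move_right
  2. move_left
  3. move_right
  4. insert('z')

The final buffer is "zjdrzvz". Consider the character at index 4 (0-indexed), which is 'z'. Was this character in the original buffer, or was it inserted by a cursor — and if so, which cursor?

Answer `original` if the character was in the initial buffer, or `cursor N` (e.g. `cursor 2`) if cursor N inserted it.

Answer: cursor 1

Derivation:
After op 1 (move_right): buffer="zjdrv" (len 5), cursors c1@4 c2@5, authorship .....
After op 2 (move_left): buffer="zjdrv" (len 5), cursors c1@3 c2@4, authorship .....
After op 3 (move_right): buffer="zjdrv" (len 5), cursors c1@4 c2@5, authorship .....
After op 4 (insert('z')): buffer="zjdrzvz" (len 7), cursors c1@5 c2@7, authorship ....1.2
Authorship (.=original, N=cursor N): . . . . 1 . 2
Index 4: author = 1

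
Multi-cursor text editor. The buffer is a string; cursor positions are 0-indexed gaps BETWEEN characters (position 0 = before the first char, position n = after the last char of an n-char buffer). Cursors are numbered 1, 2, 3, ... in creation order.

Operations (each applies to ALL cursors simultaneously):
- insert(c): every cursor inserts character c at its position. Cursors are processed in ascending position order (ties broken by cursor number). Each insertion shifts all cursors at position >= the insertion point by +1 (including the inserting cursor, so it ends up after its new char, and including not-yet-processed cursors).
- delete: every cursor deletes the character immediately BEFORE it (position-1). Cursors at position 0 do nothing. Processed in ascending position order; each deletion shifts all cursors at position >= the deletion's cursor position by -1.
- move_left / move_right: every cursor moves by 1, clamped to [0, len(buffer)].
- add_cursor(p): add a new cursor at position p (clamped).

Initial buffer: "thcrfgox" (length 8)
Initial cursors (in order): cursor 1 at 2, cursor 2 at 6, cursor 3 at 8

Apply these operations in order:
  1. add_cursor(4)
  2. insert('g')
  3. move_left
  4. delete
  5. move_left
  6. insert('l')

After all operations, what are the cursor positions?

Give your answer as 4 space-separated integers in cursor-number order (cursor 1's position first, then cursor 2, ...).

After op 1 (add_cursor(4)): buffer="thcrfgox" (len 8), cursors c1@2 c4@4 c2@6 c3@8, authorship ........
After op 2 (insert('g')): buffer="thgcrgfggoxg" (len 12), cursors c1@3 c4@6 c2@9 c3@12, authorship ..1..4..2..3
After op 3 (move_left): buffer="thgcrgfggoxg" (len 12), cursors c1@2 c4@5 c2@8 c3@11, authorship ..1..4..2..3
After op 4 (delete): buffer="tgcgfgog" (len 8), cursors c1@1 c4@3 c2@5 c3@7, authorship .1.4.2.3
After op 5 (move_left): buffer="tgcgfgog" (len 8), cursors c1@0 c4@2 c2@4 c3@6, authorship .1.4.2.3
After op 6 (insert('l')): buffer="ltglcglfglog" (len 12), cursors c1@1 c4@4 c2@7 c3@10, authorship 1.14.42.23.3

Answer: 1 7 10 4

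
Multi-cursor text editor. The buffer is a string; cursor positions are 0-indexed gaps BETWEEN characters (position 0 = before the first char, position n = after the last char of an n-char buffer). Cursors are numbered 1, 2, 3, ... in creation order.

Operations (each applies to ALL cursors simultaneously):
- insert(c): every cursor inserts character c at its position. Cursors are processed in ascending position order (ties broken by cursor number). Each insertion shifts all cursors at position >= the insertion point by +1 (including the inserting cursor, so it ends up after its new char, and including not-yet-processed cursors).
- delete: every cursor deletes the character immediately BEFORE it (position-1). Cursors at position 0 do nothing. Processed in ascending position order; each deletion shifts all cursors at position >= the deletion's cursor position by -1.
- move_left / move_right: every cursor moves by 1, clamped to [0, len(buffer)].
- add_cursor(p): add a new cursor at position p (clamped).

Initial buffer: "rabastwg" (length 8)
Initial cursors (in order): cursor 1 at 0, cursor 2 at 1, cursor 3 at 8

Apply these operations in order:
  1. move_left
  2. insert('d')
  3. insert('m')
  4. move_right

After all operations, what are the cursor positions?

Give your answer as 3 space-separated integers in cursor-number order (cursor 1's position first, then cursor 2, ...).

Answer: 5 5 14

Derivation:
After op 1 (move_left): buffer="rabastwg" (len 8), cursors c1@0 c2@0 c3@7, authorship ........
After op 2 (insert('d')): buffer="ddrabastwdg" (len 11), cursors c1@2 c2@2 c3@10, authorship 12.......3.
After op 3 (insert('m')): buffer="ddmmrabastwdmg" (len 14), cursors c1@4 c2@4 c3@13, authorship 1212.......33.
After op 4 (move_right): buffer="ddmmrabastwdmg" (len 14), cursors c1@5 c2@5 c3@14, authorship 1212.......33.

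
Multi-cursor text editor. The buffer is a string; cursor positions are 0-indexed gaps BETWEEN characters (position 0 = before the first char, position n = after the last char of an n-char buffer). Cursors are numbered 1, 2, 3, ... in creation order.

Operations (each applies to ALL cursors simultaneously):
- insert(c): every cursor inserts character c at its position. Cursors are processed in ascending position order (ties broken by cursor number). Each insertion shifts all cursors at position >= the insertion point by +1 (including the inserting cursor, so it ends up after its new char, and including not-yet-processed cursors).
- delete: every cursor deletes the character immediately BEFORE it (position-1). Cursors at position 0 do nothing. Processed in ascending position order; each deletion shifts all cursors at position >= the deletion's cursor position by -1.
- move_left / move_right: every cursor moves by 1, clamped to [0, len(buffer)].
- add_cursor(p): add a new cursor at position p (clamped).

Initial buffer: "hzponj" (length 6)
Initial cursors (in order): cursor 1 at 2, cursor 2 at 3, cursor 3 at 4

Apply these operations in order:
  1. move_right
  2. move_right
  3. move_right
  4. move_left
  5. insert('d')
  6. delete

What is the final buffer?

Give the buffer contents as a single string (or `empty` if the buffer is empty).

After op 1 (move_right): buffer="hzponj" (len 6), cursors c1@3 c2@4 c3@5, authorship ......
After op 2 (move_right): buffer="hzponj" (len 6), cursors c1@4 c2@5 c3@6, authorship ......
After op 3 (move_right): buffer="hzponj" (len 6), cursors c1@5 c2@6 c3@6, authorship ......
After op 4 (move_left): buffer="hzponj" (len 6), cursors c1@4 c2@5 c3@5, authorship ......
After op 5 (insert('d')): buffer="hzpodnddj" (len 9), cursors c1@5 c2@8 c3@8, authorship ....1.23.
After op 6 (delete): buffer="hzponj" (len 6), cursors c1@4 c2@5 c3@5, authorship ......

Answer: hzponj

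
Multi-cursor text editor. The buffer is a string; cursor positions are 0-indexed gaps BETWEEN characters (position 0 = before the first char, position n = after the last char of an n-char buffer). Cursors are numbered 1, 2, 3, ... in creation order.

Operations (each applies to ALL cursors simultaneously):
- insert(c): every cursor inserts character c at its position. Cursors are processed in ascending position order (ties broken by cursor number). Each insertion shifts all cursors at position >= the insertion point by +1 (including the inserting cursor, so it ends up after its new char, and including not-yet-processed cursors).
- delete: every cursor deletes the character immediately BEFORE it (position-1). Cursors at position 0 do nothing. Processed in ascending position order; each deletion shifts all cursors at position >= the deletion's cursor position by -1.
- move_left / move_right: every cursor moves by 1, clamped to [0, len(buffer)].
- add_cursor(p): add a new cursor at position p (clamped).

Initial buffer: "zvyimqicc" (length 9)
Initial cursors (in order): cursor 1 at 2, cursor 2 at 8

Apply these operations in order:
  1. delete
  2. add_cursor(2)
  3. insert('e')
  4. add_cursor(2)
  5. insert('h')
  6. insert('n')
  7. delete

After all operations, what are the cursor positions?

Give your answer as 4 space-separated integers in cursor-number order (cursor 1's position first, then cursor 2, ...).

After op 1 (delete): buffer="zyimqic" (len 7), cursors c1@1 c2@6, authorship .......
After op 2 (add_cursor(2)): buffer="zyimqic" (len 7), cursors c1@1 c3@2 c2@6, authorship .......
After op 3 (insert('e')): buffer="zeyeimqiec" (len 10), cursors c1@2 c3@4 c2@9, authorship .1.3....2.
After op 4 (add_cursor(2)): buffer="zeyeimqiec" (len 10), cursors c1@2 c4@2 c3@4 c2@9, authorship .1.3....2.
After op 5 (insert('h')): buffer="zehhyehimqiehc" (len 14), cursors c1@4 c4@4 c3@7 c2@13, authorship .114.33....22.
After op 6 (insert('n')): buffer="zehhnnyehnimqiehnc" (len 18), cursors c1@6 c4@6 c3@10 c2@17, authorship .11414.333....222.
After op 7 (delete): buffer="zehhyehimqiehc" (len 14), cursors c1@4 c4@4 c3@7 c2@13, authorship .114.33....22.

Answer: 4 13 7 4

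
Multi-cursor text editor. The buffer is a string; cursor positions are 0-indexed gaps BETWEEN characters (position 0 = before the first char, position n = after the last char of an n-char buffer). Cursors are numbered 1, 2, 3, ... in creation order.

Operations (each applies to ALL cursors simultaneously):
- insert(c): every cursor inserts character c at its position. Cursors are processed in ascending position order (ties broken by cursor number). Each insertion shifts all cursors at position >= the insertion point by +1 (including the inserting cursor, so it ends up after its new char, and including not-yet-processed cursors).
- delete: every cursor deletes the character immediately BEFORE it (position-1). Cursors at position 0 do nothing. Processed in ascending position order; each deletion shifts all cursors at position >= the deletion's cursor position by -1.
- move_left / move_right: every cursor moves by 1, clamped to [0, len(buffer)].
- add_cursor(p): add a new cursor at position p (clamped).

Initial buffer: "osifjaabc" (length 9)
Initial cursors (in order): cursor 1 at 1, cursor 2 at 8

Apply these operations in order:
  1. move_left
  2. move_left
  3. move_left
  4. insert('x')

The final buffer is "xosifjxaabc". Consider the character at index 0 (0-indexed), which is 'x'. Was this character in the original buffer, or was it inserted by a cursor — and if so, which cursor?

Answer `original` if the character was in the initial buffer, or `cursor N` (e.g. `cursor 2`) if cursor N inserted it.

Answer: cursor 1

Derivation:
After op 1 (move_left): buffer="osifjaabc" (len 9), cursors c1@0 c2@7, authorship .........
After op 2 (move_left): buffer="osifjaabc" (len 9), cursors c1@0 c2@6, authorship .........
After op 3 (move_left): buffer="osifjaabc" (len 9), cursors c1@0 c2@5, authorship .........
After op 4 (insert('x')): buffer="xosifjxaabc" (len 11), cursors c1@1 c2@7, authorship 1.....2....
Authorship (.=original, N=cursor N): 1 . . . . . 2 . . . .
Index 0: author = 1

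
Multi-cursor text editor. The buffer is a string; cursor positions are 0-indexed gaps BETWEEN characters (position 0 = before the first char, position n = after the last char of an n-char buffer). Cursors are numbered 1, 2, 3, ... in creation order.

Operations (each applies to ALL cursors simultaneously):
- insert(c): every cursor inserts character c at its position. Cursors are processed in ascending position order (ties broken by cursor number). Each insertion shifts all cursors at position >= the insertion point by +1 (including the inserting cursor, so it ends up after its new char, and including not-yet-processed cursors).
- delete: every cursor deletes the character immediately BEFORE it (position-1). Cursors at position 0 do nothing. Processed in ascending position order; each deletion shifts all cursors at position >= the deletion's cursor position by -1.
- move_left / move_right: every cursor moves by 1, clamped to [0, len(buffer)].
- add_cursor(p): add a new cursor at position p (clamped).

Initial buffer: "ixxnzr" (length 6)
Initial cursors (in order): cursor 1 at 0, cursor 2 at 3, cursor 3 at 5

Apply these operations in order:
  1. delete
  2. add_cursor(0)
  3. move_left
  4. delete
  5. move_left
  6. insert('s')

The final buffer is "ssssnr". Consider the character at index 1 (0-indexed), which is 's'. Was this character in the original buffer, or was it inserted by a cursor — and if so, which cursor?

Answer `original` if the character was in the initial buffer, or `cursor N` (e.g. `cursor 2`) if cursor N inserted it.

Answer: cursor 2

Derivation:
After op 1 (delete): buffer="ixnr" (len 4), cursors c1@0 c2@2 c3@3, authorship ....
After op 2 (add_cursor(0)): buffer="ixnr" (len 4), cursors c1@0 c4@0 c2@2 c3@3, authorship ....
After op 3 (move_left): buffer="ixnr" (len 4), cursors c1@0 c4@0 c2@1 c3@2, authorship ....
After op 4 (delete): buffer="nr" (len 2), cursors c1@0 c2@0 c3@0 c4@0, authorship ..
After op 5 (move_left): buffer="nr" (len 2), cursors c1@0 c2@0 c3@0 c4@0, authorship ..
After op 6 (insert('s')): buffer="ssssnr" (len 6), cursors c1@4 c2@4 c3@4 c4@4, authorship 1234..
Authorship (.=original, N=cursor N): 1 2 3 4 . .
Index 1: author = 2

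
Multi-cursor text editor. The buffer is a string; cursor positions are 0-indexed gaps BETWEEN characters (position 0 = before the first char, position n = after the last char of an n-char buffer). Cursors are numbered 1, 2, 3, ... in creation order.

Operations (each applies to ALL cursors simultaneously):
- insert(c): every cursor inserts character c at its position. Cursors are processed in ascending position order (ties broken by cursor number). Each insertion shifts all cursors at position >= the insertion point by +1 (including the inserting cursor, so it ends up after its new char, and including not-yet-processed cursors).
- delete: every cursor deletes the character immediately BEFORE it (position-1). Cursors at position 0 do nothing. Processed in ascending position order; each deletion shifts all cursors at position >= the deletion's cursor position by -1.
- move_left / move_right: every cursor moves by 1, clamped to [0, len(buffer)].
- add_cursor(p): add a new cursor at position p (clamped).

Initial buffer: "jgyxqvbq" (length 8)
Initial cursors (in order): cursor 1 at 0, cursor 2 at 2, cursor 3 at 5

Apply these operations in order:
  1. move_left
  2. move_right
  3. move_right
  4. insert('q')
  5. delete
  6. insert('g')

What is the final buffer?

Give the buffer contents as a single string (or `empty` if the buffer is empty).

Answer: jggygxqvgbq

Derivation:
After op 1 (move_left): buffer="jgyxqvbq" (len 8), cursors c1@0 c2@1 c3@4, authorship ........
After op 2 (move_right): buffer="jgyxqvbq" (len 8), cursors c1@1 c2@2 c3@5, authorship ........
After op 3 (move_right): buffer="jgyxqvbq" (len 8), cursors c1@2 c2@3 c3@6, authorship ........
After op 4 (insert('q')): buffer="jgqyqxqvqbq" (len 11), cursors c1@3 c2@5 c3@9, authorship ..1.2...3..
After op 5 (delete): buffer="jgyxqvbq" (len 8), cursors c1@2 c2@3 c3@6, authorship ........
After op 6 (insert('g')): buffer="jggygxqvgbq" (len 11), cursors c1@3 c2@5 c3@9, authorship ..1.2...3..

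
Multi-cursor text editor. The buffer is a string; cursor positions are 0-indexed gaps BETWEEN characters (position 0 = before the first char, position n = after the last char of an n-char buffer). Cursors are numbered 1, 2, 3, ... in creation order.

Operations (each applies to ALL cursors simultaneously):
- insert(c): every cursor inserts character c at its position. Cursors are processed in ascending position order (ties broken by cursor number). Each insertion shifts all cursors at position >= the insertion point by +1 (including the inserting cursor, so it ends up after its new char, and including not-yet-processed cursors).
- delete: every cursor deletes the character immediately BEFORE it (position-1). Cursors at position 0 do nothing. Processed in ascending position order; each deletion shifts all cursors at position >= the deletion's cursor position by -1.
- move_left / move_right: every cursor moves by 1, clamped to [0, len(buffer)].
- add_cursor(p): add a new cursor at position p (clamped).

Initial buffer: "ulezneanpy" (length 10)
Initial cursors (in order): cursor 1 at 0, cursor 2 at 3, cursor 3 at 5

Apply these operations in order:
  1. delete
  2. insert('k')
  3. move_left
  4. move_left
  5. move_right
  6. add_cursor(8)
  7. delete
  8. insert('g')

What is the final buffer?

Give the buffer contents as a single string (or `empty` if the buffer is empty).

Answer: gugkgkegnpy

Derivation:
After op 1 (delete): buffer="ulzeanpy" (len 8), cursors c1@0 c2@2 c3@3, authorship ........
After op 2 (insert('k')): buffer="kulkzkeanpy" (len 11), cursors c1@1 c2@4 c3@6, authorship 1..2.3.....
After op 3 (move_left): buffer="kulkzkeanpy" (len 11), cursors c1@0 c2@3 c3@5, authorship 1..2.3.....
After op 4 (move_left): buffer="kulkzkeanpy" (len 11), cursors c1@0 c2@2 c3@4, authorship 1..2.3.....
After op 5 (move_right): buffer="kulkzkeanpy" (len 11), cursors c1@1 c2@3 c3@5, authorship 1..2.3.....
After op 6 (add_cursor(8)): buffer="kulkzkeanpy" (len 11), cursors c1@1 c2@3 c3@5 c4@8, authorship 1..2.3.....
After op 7 (delete): buffer="ukkenpy" (len 7), cursors c1@0 c2@1 c3@2 c4@4, authorship .23....
After op 8 (insert('g')): buffer="gugkgkegnpy" (len 11), cursors c1@1 c2@3 c3@5 c4@8, authorship 1.2233.4...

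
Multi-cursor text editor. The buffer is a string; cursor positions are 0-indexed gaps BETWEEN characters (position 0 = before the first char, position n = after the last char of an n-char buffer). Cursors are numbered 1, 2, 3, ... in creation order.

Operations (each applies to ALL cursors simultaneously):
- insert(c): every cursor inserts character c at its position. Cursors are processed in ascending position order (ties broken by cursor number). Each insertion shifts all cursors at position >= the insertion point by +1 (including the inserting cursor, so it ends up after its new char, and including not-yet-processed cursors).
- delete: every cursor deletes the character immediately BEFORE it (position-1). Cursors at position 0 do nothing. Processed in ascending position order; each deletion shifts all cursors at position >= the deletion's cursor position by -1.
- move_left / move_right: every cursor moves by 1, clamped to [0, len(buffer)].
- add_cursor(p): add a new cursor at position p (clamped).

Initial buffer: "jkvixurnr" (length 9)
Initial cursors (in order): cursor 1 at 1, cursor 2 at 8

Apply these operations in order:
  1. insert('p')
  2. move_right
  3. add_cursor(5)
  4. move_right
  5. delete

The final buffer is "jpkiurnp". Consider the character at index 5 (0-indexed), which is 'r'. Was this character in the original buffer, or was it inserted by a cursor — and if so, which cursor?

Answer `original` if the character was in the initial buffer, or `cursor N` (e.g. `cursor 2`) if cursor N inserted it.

After op 1 (insert('p')): buffer="jpkvixurnpr" (len 11), cursors c1@2 c2@10, authorship .1.......2.
After op 2 (move_right): buffer="jpkvixurnpr" (len 11), cursors c1@3 c2@11, authorship .1.......2.
After op 3 (add_cursor(5)): buffer="jpkvixurnpr" (len 11), cursors c1@3 c3@5 c2@11, authorship .1.......2.
After op 4 (move_right): buffer="jpkvixurnpr" (len 11), cursors c1@4 c3@6 c2@11, authorship .1.......2.
After op 5 (delete): buffer="jpkiurnp" (len 8), cursors c1@3 c3@4 c2@8, authorship .1.....2
Authorship (.=original, N=cursor N): . 1 . . . . . 2
Index 5: author = original

Answer: original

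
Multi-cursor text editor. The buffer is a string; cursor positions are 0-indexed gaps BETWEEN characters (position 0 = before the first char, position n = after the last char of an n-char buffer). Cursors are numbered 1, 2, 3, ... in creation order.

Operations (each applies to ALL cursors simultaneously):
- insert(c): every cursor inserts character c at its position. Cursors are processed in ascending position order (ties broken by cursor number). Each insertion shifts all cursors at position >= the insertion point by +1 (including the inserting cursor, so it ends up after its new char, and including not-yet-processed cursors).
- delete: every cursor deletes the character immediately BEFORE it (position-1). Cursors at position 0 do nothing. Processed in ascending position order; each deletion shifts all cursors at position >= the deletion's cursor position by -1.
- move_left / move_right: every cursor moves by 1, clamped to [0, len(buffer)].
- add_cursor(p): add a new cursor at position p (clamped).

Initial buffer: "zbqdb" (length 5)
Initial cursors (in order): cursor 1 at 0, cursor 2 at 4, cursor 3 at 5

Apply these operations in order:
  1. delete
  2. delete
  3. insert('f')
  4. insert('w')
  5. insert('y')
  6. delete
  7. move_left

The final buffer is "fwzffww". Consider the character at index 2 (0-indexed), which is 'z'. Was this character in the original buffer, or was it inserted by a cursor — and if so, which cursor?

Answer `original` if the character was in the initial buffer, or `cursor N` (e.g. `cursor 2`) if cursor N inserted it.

Answer: original

Derivation:
After op 1 (delete): buffer="zbq" (len 3), cursors c1@0 c2@3 c3@3, authorship ...
After op 2 (delete): buffer="z" (len 1), cursors c1@0 c2@1 c3@1, authorship .
After op 3 (insert('f')): buffer="fzff" (len 4), cursors c1@1 c2@4 c3@4, authorship 1.23
After op 4 (insert('w')): buffer="fwzffww" (len 7), cursors c1@2 c2@7 c3@7, authorship 11.2323
After op 5 (insert('y')): buffer="fwyzffwwyy" (len 10), cursors c1@3 c2@10 c3@10, authorship 111.232323
After op 6 (delete): buffer="fwzffww" (len 7), cursors c1@2 c2@7 c3@7, authorship 11.2323
After op 7 (move_left): buffer="fwzffww" (len 7), cursors c1@1 c2@6 c3@6, authorship 11.2323
Authorship (.=original, N=cursor N): 1 1 . 2 3 2 3
Index 2: author = original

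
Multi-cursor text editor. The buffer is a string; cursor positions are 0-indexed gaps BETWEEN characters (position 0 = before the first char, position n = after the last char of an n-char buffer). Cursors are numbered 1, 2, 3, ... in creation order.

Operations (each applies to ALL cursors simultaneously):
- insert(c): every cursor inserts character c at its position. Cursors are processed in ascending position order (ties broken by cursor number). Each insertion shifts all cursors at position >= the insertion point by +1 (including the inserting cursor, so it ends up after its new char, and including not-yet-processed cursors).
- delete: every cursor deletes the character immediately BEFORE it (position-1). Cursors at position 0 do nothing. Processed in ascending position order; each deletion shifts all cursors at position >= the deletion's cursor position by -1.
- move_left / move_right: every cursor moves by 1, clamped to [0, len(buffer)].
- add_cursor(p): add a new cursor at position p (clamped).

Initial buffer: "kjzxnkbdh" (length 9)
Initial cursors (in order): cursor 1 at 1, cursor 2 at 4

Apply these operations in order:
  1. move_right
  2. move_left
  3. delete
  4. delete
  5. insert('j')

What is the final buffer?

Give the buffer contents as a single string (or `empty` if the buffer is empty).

After op 1 (move_right): buffer="kjzxnkbdh" (len 9), cursors c1@2 c2@5, authorship .........
After op 2 (move_left): buffer="kjzxnkbdh" (len 9), cursors c1@1 c2@4, authorship .........
After op 3 (delete): buffer="jznkbdh" (len 7), cursors c1@0 c2@2, authorship .......
After op 4 (delete): buffer="jnkbdh" (len 6), cursors c1@0 c2@1, authorship ......
After op 5 (insert('j')): buffer="jjjnkbdh" (len 8), cursors c1@1 c2@3, authorship 1.2.....

Answer: jjjnkbdh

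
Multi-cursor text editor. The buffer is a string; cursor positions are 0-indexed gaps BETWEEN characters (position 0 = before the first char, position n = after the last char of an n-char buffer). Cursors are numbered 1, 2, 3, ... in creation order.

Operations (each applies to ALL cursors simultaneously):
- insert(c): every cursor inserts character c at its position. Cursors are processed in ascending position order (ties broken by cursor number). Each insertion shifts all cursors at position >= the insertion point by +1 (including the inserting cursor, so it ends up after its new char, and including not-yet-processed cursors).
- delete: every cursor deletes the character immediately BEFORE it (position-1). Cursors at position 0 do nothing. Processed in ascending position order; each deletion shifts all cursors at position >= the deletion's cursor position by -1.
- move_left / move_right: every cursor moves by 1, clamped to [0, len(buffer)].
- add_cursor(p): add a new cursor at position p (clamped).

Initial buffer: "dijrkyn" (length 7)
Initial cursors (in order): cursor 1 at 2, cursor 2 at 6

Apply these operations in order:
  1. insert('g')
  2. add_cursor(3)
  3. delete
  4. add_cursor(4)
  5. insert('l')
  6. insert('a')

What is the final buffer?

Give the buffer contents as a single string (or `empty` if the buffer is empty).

After op 1 (insert('g')): buffer="digjrkygn" (len 9), cursors c1@3 c2@8, authorship ..1....2.
After op 2 (add_cursor(3)): buffer="digjrkygn" (len 9), cursors c1@3 c3@3 c2@8, authorship ..1....2.
After op 3 (delete): buffer="djrkyn" (len 6), cursors c1@1 c3@1 c2@5, authorship ......
After op 4 (add_cursor(4)): buffer="djrkyn" (len 6), cursors c1@1 c3@1 c4@4 c2@5, authorship ......
After op 5 (insert('l')): buffer="dlljrklyln" (len 10), cursors c1@3 c3@3 c4@7 c2@9, authorship .13...4.2.
After op 6 (insert('a')): buffer="dllaajrklaylan" (len 14), cursors c1@5 c3@5 c4@10 c2@13, authorship .1313...44.22.

Answer: dllaajrklaylan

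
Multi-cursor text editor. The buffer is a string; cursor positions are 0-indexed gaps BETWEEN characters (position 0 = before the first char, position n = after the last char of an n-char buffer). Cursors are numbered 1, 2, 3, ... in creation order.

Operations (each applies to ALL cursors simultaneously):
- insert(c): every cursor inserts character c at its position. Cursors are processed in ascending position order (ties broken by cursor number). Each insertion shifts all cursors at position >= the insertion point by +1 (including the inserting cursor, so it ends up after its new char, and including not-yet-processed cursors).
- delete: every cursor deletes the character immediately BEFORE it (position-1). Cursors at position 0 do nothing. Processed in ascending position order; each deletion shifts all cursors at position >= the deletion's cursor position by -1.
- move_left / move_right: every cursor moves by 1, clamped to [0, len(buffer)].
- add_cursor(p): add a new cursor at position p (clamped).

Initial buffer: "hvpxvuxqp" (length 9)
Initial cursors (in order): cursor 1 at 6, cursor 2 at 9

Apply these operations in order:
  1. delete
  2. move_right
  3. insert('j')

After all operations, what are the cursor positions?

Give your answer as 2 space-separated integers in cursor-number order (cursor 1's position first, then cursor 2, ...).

Answer: 7 9

Derivation:
After op 1 (delete): buffer="hvpxvxq" (len 7), cursors c1@5 c2@7, authorship .......
After op 2 (move_right): buffer="hvpxvxq" (len 7), cursors c1@6 c2@7, authorship .......
After op 3 (insert('j')): buffer="hvpxvxjqj" (len 9), cursors c1@7 c2@9, authorship ......1.2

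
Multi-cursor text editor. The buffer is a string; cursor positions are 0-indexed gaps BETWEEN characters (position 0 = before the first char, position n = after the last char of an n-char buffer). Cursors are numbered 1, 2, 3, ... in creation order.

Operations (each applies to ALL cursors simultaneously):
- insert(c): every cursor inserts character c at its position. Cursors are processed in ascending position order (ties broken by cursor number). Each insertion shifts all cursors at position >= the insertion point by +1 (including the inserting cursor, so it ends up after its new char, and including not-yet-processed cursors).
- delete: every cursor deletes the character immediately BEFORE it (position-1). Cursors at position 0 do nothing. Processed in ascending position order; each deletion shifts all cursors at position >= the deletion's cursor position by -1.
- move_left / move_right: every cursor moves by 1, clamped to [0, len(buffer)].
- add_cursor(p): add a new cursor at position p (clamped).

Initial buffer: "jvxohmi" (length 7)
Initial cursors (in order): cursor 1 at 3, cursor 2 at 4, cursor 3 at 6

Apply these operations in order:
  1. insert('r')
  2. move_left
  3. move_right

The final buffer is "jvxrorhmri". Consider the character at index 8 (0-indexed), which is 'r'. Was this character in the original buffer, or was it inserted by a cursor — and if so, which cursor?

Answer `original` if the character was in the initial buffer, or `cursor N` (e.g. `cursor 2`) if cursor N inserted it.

After op 1 (insert('r')): buffer="jvxrorhmri" (len 10), cursors c1@4 c2@6 c3@9, authorship ...1.2..3.
After op 2 (move_left): buffer="jvxrorhmri" (len 10), cursors c1@3 c2@5 c3@8, authorship ...1.2..3.
After op 3 (move_right): buffer="jvxrorhmri" (len 10), cursors c1@4 c2@6 c3@9, authorship ...1.2..3.
Authorship (.=original, N=cursor N): . . . 1 . 2 . . 3 .
Index 8: author = 3

Answer: cursor 3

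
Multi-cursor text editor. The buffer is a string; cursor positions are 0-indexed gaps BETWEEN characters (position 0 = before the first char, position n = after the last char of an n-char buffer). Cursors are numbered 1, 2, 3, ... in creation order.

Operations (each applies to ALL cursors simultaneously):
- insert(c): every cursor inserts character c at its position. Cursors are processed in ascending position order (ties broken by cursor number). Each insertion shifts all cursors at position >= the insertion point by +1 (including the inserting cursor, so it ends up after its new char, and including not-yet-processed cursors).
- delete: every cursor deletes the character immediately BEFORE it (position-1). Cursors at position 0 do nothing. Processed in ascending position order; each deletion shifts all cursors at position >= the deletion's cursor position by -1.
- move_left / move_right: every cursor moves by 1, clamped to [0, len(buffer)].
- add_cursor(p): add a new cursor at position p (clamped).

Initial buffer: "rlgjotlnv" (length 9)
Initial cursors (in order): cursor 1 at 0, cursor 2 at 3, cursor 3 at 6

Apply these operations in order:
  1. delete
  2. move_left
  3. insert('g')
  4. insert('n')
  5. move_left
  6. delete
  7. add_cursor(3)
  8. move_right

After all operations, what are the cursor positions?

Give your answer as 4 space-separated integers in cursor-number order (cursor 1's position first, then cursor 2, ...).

After op 1 (delete): buffer="rljolnv" (len 7), cursors c1@0 c2@2 c3@4, authorship .......
After op 2 (move_left): buffer="rljolnv" (len 7), cursors c1@0 c2@1 c3@3, authorship .......
After op 3 (insert('g')): buffer="grgljgolnv" (len 10), cursors c1@1 c2@3 c3@6, authorship 1.2..3....
After op 4 (insert('n')): buffer="gnrgnljgnolnv" (len 13), cursors c1@2 c2@5 c3@9, authorship 11.22..33....
After op 5 (move_left): buffer="gnrgnljgnolnv" (len 13), cursors c1@1 c2@4 c3@8, authorship 11.22..33....
After op 6 (delete): buffer="nrnljnolnv" (len 10), cursors c1@0 c2@2 c3@5, authorship 1.2..3....
After op 7 (add_cursor(3)): buffer="nrnljnolnv" (len 10), cursors c1@0 c2@2 c4@3 c3@5, authorship 1.2..3....
After op 8 (move_right): buffer="nrnljnolnv" (len 10), cursors c1@1 c2@3 c4@4 c3@6, authorship 1.2..3....

Answer: 1 3 6 4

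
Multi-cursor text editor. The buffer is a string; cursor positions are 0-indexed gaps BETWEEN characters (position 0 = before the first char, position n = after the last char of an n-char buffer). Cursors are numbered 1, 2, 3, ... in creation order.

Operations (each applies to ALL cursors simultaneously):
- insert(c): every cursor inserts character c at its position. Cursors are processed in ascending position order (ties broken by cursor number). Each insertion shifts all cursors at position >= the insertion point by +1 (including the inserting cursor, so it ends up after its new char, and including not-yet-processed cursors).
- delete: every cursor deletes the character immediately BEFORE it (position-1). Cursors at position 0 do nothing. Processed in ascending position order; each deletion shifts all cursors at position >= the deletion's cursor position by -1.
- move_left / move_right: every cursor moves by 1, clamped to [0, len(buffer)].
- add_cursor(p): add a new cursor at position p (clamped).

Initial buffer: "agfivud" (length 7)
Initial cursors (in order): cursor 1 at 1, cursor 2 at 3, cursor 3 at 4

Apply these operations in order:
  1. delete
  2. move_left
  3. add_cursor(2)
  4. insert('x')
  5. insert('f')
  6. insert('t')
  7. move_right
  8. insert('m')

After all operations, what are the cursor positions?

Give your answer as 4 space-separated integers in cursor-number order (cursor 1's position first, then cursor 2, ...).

After op 1 (delete): buffer="gvud" (len 4), cursors c1@0 c2@1 c3@1, authorship ....
After op 2 (move_left): buffer="gvud" (len 4), cursors c1@0 c2@0 c3@0, authorship ....
After op 3 (add_cursor(2)): buffer="gvud" (len 4), cursors c1@0 c2@0 c3@0 c4@2, authorship ....
After op 4 (insert('x')): buffer="xxxgvxud" (len 8), cursors c1@3 c2@3 c3@3 c4@6, authorship 123..4..
After op 5 (insert('f')): buffer="xxxfffgvxfud" (len 12), cursors c1@6 c2@6 c3@6 c4@10, authorship 123123..44..
After op 6 (insert('t')): buffer="xxxffftttgvxftud" (len 16), cursors c1@9 c2@9 c3@9 c4@14, authorship 123123123..444..
After op 7 (move_right): buffer="xxxffftttgvxftud" (len 16), cursors c1@10 c2@10 c3@10 c4@15, authorship 123123123..444..
After op 8 (insert('m')): buffer="xxxffftttgmmmvxftumd" (len 20), cursors c1@13 c2@13 c3@13 c4@19, authorship 123123123.123.444.4.

Answer: 13 13 13 19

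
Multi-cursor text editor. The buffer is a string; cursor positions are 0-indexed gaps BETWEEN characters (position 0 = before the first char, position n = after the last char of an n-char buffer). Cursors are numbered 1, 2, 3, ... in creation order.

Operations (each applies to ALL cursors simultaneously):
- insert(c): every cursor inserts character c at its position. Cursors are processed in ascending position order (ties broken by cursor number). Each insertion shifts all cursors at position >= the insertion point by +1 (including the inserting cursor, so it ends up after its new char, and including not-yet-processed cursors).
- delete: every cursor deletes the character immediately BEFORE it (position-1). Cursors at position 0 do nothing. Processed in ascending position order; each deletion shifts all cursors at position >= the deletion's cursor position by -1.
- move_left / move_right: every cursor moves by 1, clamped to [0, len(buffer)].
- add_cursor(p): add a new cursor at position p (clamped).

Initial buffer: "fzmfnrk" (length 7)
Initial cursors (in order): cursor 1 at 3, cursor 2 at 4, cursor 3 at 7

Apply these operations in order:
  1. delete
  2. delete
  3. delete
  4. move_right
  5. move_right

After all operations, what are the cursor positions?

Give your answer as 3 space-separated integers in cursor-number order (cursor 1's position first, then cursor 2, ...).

Answer: 0 0 0

Derivation:
After op 1 (delete): buffer="fznr" (len 4), cursors c1@2 c2@2 c3@4, authorship ....
After op 2 (delete): buffer="n" (len 1), cursors c1@0 c2@0 c3@1, authorship .
After op 3 (delete): buffer="" (len 0), cursors c1@0 c2@0 c3@0, authorship 
After op 4 (move_right): buffer="" (len 0), cursors c1@0 c2@0 c3@0, authorship 
After op 5 (move_right): buffer="" (len 0), cursors c1@0 c2@0 c3@0, authorship 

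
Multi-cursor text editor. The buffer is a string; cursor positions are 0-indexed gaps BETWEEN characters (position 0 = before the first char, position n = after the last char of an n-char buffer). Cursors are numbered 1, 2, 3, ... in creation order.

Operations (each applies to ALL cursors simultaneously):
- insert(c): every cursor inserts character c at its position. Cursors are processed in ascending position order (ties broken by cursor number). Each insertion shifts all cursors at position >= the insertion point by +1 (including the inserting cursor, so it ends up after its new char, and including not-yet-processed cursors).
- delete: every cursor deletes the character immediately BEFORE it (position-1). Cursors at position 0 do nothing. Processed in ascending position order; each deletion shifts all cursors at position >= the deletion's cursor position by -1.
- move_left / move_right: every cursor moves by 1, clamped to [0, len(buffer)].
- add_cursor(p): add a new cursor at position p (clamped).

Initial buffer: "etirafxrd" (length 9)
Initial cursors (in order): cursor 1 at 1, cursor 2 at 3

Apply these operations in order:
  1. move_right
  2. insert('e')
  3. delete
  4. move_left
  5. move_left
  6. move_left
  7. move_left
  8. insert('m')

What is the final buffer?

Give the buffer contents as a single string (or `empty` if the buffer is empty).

After op 1 (move_right): buffer="etirafxrd" (len 9), cursors c1@2 c2@4, authorship .........
After op 2 (insert('e')): buffer="eteireafxrd" (len 11), cursors c1@3 c2@6, authorship ..1..2.....
After op 3 (delete): buffer="etirafxrd" (len 9), cursors c1@2 c2@4, authorship .........
After op 4 (move_left): buffer="etirafxrd" (len 9), cursors c1@1 c2@3, authorship .........
After op 5 (move_left): buffer="etirafxrd" (len 9), cursors c1@0 c2@2, authorship .........
After op 6 (move_left): buffer="etirafxrd" (len 9), cursors c1@0 c2@1, authorship .........
After op 7 (move_left): buffer="etirafxrd" (len 9), cursors c1@0 c2@0, authorship .........
After op 8 (insert('m')): buffer="mmetirafxrd" (len 11), cursors c1@2 c2@2, authorship 12.........

Answer: mmetirafxrd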